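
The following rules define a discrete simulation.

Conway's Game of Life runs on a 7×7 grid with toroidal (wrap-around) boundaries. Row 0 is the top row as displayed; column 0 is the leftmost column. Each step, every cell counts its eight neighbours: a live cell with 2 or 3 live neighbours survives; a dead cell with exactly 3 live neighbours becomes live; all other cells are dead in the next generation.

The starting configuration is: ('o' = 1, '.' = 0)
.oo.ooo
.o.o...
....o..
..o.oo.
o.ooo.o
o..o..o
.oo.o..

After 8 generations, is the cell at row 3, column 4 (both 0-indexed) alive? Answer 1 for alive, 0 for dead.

step 0: .oo.ooo
.o.o...
....o..
..o.oo.
o.ooo.o
o..o..o
.oo.o..
step 1: ....oo.
oo.o...
..o.oo.
.oo...o
o.o....
......o
....o..
step 2: ...ooo.
.ooo..o
....ooo
o.o..oo
o.o...o
.......
....o..
step 3: .....o.
o.o...o
....o..
...oo..
o....o.
.......
...ooo.
step 4: ...o.o.
.....oo
....oo.
...ooo.
....o..
.....oo
....oo.
step 5: .......
......o
...o...
...o...
...o..o
......o
.......
step 6: .......
.......
.......
..ooo..
.......
.......
.......
step 7: .......
.......
...o...
...o...
...o...
.......
.......
step 8: .......
.......
.......
..ooo..
.......
.......
.......

1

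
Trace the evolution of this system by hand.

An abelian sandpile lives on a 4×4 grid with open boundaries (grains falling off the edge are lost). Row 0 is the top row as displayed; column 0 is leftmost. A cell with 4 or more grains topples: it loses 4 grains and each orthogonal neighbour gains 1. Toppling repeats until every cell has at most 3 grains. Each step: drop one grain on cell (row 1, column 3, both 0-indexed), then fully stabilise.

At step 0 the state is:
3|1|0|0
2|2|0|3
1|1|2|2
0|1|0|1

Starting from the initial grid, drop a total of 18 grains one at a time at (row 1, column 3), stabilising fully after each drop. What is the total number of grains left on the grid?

t=0: 3|1|0|0
2|2|0|3
1|1|2|2
0|1|0|1
t=1: 3|1|0|1
2|2|1|0
1|1|2|3
0|1|0|1
t=2: 3|1|0|1
2|2|1|1
1|1|2|3
0|1|0|1
t=3: 3|1|0|1
2|2|1|2
1|1|2|3
0|1|0|1
t=4: 3|1|0|1
2|2|1|3
1|1|2|3
0|1|0|1
t=5: 3|1|0|2
2|2|2|1
1|1|3|0
0|1|0|2
t=6: 3|1|0|2
2|2|2|2
1|1|3|0
0|1|0|2
t=7: 3|1|0|2
2|2|2|3
1|1|3|0
0|1|0|2
t=8: 3|1|0|3
2|2|3|0
1|1|3|1
0|1|0|2
t=9: 3|1|0|3
2|2|3|1
1|1|3|1
0|1|0|2
t=10: 3|1|0|3
2|2|3|2
1|1|3|1
0|1|0|2
t=11: 3|1|0|3
2|2|3|3
1|1|3|1
0|1|0|2
t=12: 3|1|2|0
2|3|1|2
1|2|0|3
0|1|1|2
t=13: 3|1|2|0
2|3|1|3
1|2|0|3
0|1|1|2
t=14: 3|1|2|1
2|3|2|1
1|2|1|0
0|1|1|3
t=15: 3|1|2|1
2|3|2|2
1|2|1|0
0|1|1|3
t=16: 3|1|2|1
2|3|2|3
1|2|1|0
0|1|1|3
t=17: 3|1|2|2
2|3|3|0
1|2|1|1
0|1|1|3
t=18: 3|1|2|2
2|3|3|1
1|2|1|1
0|1|1|3

27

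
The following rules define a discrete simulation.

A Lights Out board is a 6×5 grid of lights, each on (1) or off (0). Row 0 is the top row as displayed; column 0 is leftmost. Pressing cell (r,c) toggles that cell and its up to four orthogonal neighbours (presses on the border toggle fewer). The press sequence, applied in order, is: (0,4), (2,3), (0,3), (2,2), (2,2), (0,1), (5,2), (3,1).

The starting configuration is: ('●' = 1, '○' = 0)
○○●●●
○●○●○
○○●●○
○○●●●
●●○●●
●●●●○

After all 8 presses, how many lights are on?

17

gen 0: ○○●●●
○●○●○
○○●●○
○○●●●
●●○●●
●●●●○
gen 1: ○○●○○
○●○●●
○○●●○
○○●●●
●●○●●
●●●●○
gen 2: ○○●○○
○●○○●
○○○○●
○○●○●
●●○●●
●●●●○
gen 3: ○○○●●
○●○●●
○○○○●
○○●○●
●●○●●
●●●●○
gen 4: ○○○●●
○●●●●
○●●●●
○○○○●
●●○●●
●●●●○
gen 5: ○○○●●
○●○●●
○○○○●
○○●○●
●●○●●
●●●●○
gen 6: ●●●●●
○○○●●
○○○○●
○○●○●
●●○●●
●●●●○
gen 7: ●●●●●
○○○●●
○○○○●
○○●○●
●●●●●
●○○○○
gen 8: ●●●●●
○○○●●
○●○○●
●●○○●
●○●●●
●○○○○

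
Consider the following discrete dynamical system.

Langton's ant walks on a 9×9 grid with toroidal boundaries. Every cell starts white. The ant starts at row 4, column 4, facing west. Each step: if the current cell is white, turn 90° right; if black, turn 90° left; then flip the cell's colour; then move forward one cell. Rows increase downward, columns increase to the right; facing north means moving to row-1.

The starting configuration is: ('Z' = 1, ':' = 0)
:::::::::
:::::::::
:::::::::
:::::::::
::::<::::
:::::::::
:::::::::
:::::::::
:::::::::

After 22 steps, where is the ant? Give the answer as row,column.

k=0  :::::::::
:::::::::
:::::::::
:::::::::
::::<::::
:::::::::
:::::::::
:::::::::
:::::::::
k=1  :::::::::
:::::::::
:::::::::
::::^::::
::::Z::::
:::::::::
:::::::::
:::::::::
:::::::::
k=2  :::::::::
:::::::::
:::::::::
::::Z>:::
::::Z::::
:::::::::
:::::::::
:::::::::
:::::::::
k=3  :::::::::
:::::::::
:::::::::
::::ZZ:::
::::Zv:::
:::::::::
:::::::::
:::::::::
:::::::::
k=4  :::::::::
:::::::::
:::::::::
::::ZZ:::
::::<Z:::
:::::::::
:::::::::
:::::::::
:::::::::
k=5  :::::::::
:::::::::
:::::::::
::::ZZ:::
:::::Z:::
::::v::::
:::::::::
:::::::::
:::::::::
k=6  :::::::::
:::::::::
:::::::::
::::ZZ:::
:::::Z:::
:::<Z::::
:::::::::
:::::::::
:::::::::
k=7  :::::::::
:::::::::
:::::::::
::::ZZ:::
:::^:Z:::
:::ZZ::::
:::::::::
:::::::::
:::::::::
k=8  :::::::::
:::::::::
:::::::::
::::ZZ:::
:::Z>Z:::
:::ZZ::::
:::::::::
:::::::::
:::::::::
k=9  :::::::::
:::::::::
:::::::::
::::ZZ:::
:::ZZZ:::
:::Zv::::
:::::::::
:::::::::
:::::::::
k=10  :::::::::
:::::::::
:::::::::
::::ZZ:::
:::ZZZ:::
:::Z:>:::
:::::::::
:::::::::
:::::::::
k=11  :::::::::
:::::::::
:::::::::
::::ZZ:::
:::ZZZ:::
:::Z:Z:::
:::::v:::
:::::::::
:::::::::
k=12  :::::::::
:::::::::
:::::::::
::::ZZ:::
:::ZZZ:::
:::Z:Z:::
::::<Z:::
:::::::::
:::::::::
k=13  :::::::::
:::::::::
:::::::::
::::ZZ:::
:::ZZZ:::
:::Z^Z:::
::::ZZ:::
:::::::::
:::::::::
k=14  :::::::::
:::::::::
:::::::::
::::ZZ:::
:::ZZZ:::
:::ZZ>:::
::::ZZ:::
:::::::::
:::::::::
k=15  :::::::::
:::::::::
:::::::::
::::ZZ:::
:::ZZ^:::
:::ZZ::::
::::ZZ:::
:::::::::
:::::::::
k=16  :::::::::
:::::::::
:::::::::
::::ZZ:::
:::Z<::::
:::ZZ::::
::::ZZ:::
:::::::::
:::::::::
k=17  :::::::::
:::::::::
:::::::::
::::ZZ:::
:::Z:::::
:::Zv::::
::::ZZ:::
:::::::::
:::::::::
k=18  :::::::::
:::::::::
:::::::::
::::ZZ:::
:::Z:::::
:::Z:>:::
::::ZZ:::
:::::::::
:::::::::
k=19  :::::::::
:::::::::
:::::::::
::::ZZ:::
:::Z:::::
:::Z:Z:::
::::Zv:::
:::::::::
:::::::::
k=20  :::::::::
:::::::::
:::::::::
::::ZZ:::
:::Z:::::
:::Z:Z:::
::::Z:>::
:::::::::
:::::::::
k=21  :::::::::
:::::::::
:::::::::
::::ZZ:::
:::Z:::::
:::Z:Z:::
::::Z:Z::
::::::v::
:::::::::
k=22  :::::::::
:::::::::
:::::::::
::::ZZ:::
:::Z:::::
:::Z:Z:::
::::Z:Z::
:::::<Z::
:::::::::

7,5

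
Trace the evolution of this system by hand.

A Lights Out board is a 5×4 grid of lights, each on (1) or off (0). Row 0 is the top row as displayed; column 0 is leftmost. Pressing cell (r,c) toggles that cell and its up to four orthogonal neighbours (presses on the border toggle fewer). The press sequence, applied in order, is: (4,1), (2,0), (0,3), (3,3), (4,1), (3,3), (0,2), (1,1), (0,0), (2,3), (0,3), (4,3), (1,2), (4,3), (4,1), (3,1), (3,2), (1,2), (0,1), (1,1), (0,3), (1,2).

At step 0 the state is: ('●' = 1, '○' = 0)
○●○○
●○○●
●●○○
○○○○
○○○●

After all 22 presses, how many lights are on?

k=0  ○●○○
●○○●
●●○○
○○○○
○○○●
k=1  ○●○○
●○○●
●●○○
○●○○
●●●●
k=2  ○●○○
○○○●
○○○○
●●○○
●●●●
k=3  ○●●●
○○○○
○○○○
●●○○
●●●●
k=4  ○●●●
○○○○
○○○●
●●●●
●●●○
k=5  ○●●●
○○○○
○○○●
●○●●
○○○○
k=6  ○●●●
○○○○
○○○○
●○○○
○○○●
k=7  ○○○○
○○●○
○○○○
●○○○
○○○●
k=8  ○●○○
●●○○
○●○○
●○○○
○○○●
k=9  ●○○○
○●○○
○●○○
●○○○
○○○●
k=10  ●○○○
○●○●
○●●●
●○○●
○○○●
k=11  ●○●●
○●○○
○●●●
●○○●
○○○●
k=12  ●○●●
○●○○
○●●●
●○○○
○○●○
k=13  ●○○●
○○●●
○●○●
●○○○
○○●○
k=14  ●○○●
○○●●
○●○●
●○○●
○○○●
k=15  ●○○●
○○●●
○●○●
●●○●
●●●●
k=16  ●○○●
○○●●
○○○●
○○●●
●○●●
k=17  ●○○●
○○●●
○○●●
○●○○
●○○●
k=18  ●○●●
○●○○
○○○●
○●○○
●○○●
k=19  ○●○●
○○○○
○○○●
○●○○
●○○●
k=20  ○○○●
●●●○
○●○●
○●○○
●○○●
k=21  ○○●○
●●●●
○●○●
○●○○
●○○●
k=22  ○○○○
●○○○
○●●●
○●○○
●○○●

7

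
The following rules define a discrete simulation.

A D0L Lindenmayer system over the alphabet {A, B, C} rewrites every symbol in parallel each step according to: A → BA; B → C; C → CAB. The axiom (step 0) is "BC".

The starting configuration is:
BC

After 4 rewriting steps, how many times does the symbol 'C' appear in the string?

k=0  BC
k=1  CCAB
k=2  CABCABBAC
k=3  CABBACCABBACCBACAB
k=4  CABBACCBACABCABBACCBACABCABCBACABBAC

12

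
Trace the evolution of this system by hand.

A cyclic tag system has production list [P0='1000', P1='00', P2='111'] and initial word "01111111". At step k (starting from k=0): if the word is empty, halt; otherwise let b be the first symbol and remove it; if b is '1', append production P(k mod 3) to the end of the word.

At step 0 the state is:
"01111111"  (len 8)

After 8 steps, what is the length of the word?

0) "01111111"  (len 8)
1) "1111111"  (len 7)
2) "11111100"  (len 8)
3) "1111100111"  (len 10)
4) "1111001111000"  (len 13)
5) "11100111100000"  (len 14)
6) "1100111100000111"  (len 16)
7) "1001111000001111000"  (len 19)
8) "00111100000111100000"  (len 20)

20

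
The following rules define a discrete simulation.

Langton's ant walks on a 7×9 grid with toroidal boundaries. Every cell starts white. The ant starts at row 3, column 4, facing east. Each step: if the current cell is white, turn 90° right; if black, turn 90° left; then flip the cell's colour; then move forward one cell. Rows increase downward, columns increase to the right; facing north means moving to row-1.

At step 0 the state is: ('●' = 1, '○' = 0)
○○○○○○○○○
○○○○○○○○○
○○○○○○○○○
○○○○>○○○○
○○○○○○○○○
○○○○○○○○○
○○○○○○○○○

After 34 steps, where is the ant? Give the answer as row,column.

2,1

t=0: ○○○○○○○○○
○○○○○○○○○
○○○○○○○○○
○○○○>○○○○
○○○○○○○○○
○○○○○○○○○
○○○○○○○○○
t=1: ○○○○○○○○○
○○○○○○○○○
○○○○○○○○○
○○○○●○○○○
○○○○v○○○○
○○○○○○○○○
○○○○○○○○○
t=2: ○○○○○○○○○
○○○○○○○○○
○○○○○○○○○
○○○○●○○○○
○○○<●○○○○
○○○○○○○○○
○○○○○○○○○
t=3: ○○○○○○○○○
○○○○○○○○○
○○○○○○○○○
○○○^●○○○○
○○○●●○○○○
○○○○○○○○○
○○○○○○○○○
t=4: ○○○○○○○○○
○○○○○○○○○
○○○○○○○○○
○○○●>○○○○
○○○●●○○○○
○○○○○○○○○
○○○○○○○○○
t=5: ○○○○○○○○○
○○○○○○○○○
○○○○^○○○○
○○○●○○○○○
○○○●●○○○○
○○○○○○○○○
○○○○○○○○○
t=6: ○○○○○○○○○
○○○○○○○○○
○○○○●>○○○
○○○●○○○○○
○○○●●○○○○
○○○○○○○○○
○○○○○○○○○
t=7: ○○○○○○○○○
○○○○○○○○○
○○○○●●○○○
○○○●○v○○○
○○○●●○○○○
○○○○○○○○○
○○○○○○○○○
t=8: ○○○○○○○○○
○○○○○○○○○
○○○○●●○○○
○○○●<●○○○
○○○●●○○○○
○○○○○○○○○
○○○○○○○○○
t=9: ○○○○○○○○○
○○○○○○○○○
○○○○^●○○○
○○○●●●○○○
○○○●●○○○○
○○○○○○○○○
○○○○○○○○○
t=10: ○○○○○○○○○
○○○○○○○○○
○○○<○●○○○
○○○●●●○○○
○○○●●○○○○
○○○○○○○○○
○○○○○○○○○
t=11: ○○○○○○○○○
○○○^○○○○○
○○○●○●○○○
○○○●●●○○○
○○○●●○○○○
○○○○○○○○○
○○○○○○○○○
t=12: ○○○○○○○○○
○○○●>○○○○
○○○●○●○○○
○○○●●●○○○
○○○●●○○○○
○○○○○○○○○
○○○○○○○○○
t=13: ○○○○○○○○○
○○○●●○○○○
○○○●v●○○○
○○○●●●○○○
○○○●●○○○○
○○○○○○○○○
○○○○○○○○○
t=14: ○○○○○○○○○
○○○●●○○○○
○○○<●●○○○
○○○●●●○○○
○○○●●○○○○
○○○○○○○○○
○○○○○○○○○
t=15: ○○○○○○○○○
○○○●●○○○○
○○○○●●○○○
○○○v●●○○○
○○○●●○○○○
○○○○○○○○○
○○○○○○○○○
t=16: ○○○○○○○○○
○○○●●○○○○
○○○○●●○○○
○○○○>●○○○
○○○●●○○○○
○○○○○○○○○
○○○○○○○○○
t=17: ○○○○○○○○○
○○○●●○○○○
○○○○^●○○○
○○○○○●○○○
○○○●●○○○○
○○○○○○○○○
○○○○○○○○○
t=18: ○○○○○○○○○
○○○●●○○○○
○○○<○●○○○
○○○○○●○○○
○○○●●○○○○
○○○○○○○○○
○○○○○○○○○
t=19: ○○○○○○○○○
○○○^●○○○○
○○○●○●○○○
○○○○○●○○○
○○○●●○○○○
○○○○○○○○○
○○○○○○○○○
t=20: ○○○○○○○○○
○○<○●○○○○
○○○●○●○○○
○○○○○●○○○
○○○●●○○○○
○○○○○○○○○
○○○○○○○○○
t=21: ○○^○○○○○○
○○●○●○○○○
○○○●○●○○○
○○○○○●○○○
○○○●●○○○○
○○○○○○○○○
○○○○○○○○○
t=22: ○○●>○○○○○
○○●○●○○○○
○○○●○●○○○
○○○○○●○○○
○○○●●○○○○
○○○○○○○○○
○○○○○○○○○
t=23: ○○●●○○○○○
○○●v●○○○○
○○○●○●○○○
○○○○○●○○○
○○○●●○○○○
○○○○○○○○○
○○○○○○○○○
t=24: ○○●●○○○○○
○○<●●○○○○
○○○●○●○○○
○○○○○●○○○
○○○●●○○○○
○○○○○○○○○
○○○○○○○○○
t=25: ○○●●○○○○○
○○○●●○○○○
○○v●○●○○○
○○○○○●○○○
○○○●●○○○○
○○○○○○○○○
○○○○○○○○○
t=26: ○○●●○○○○○
○○○●●○○○○
○<●●○●○○○
○○○○○●○○○
○○○●●○○○○
○○○○○○○○○
○○○○○○○○○
t=27: ○○●●○○○○○
○^○●●○○○○
○●●●○●○○○
○○○○○●○○○
○○○●●○○○○
○○○○○○○○○
○○○○○○○○○
t=28: ○○●●○○○○○
○●>●●○○○○
○●●●○●○○○
○○○○○●○○○
○○○●●○○○○
○○○○○○○○○
○○○○○○○○○
t=29: ○○●●○○○○○
○●●●●○○○○
○●v●○●○○○
○○○○○●○○○
○○○●●○○○○
○○○○○○○○○
○○○○○○○○○
t=30: ○○●●○○○○○
○●●●●○○○○
○●○>○●○○○
○○○○○●○○○
○○○●●○○○○
○○○○○○○○○
○○○○○○○○○
t=31: ○○●●○○○○○
○●●^●○○○○
○●○○○●○○○
○○○○○●○○○
○○○●●○○○○
○○○○○○○○○
○○○○○○○○○
t=32: ○○●●○○○○○
○●<○●○○○○
○●○○○●○○○
○○○○○●○○○
○○○●●○○○○
○○○○○○○○○
○○○○○○○○○
t=33: ○○●●○○○○○
○●○○●○○○○
○●v○○●○○○
○○○○○●○○○
○○○●●○○○○
○○○○○○○○○
○○○○○○○○○
t=34: ○○●●○○○○○
○●○○●○○○○
○<●○○●○○○
○○○○○●○○○
○○○●●○○○○
○○○○○○○○○
○○○○○○○○○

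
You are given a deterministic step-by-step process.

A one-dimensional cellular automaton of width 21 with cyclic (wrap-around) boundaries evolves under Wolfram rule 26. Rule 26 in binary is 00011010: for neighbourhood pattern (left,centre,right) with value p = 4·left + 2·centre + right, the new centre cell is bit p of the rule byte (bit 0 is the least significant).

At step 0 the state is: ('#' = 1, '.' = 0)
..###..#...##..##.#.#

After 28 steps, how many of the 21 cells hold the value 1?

6

k=0  ..###..#...##..##.#.#
k=1  ###..##.#.##.###.....
k=2  #..###....#..#..#...#
k=3  .###..#..#.##.##.#.##
k=4  .#..##.##..#..#....#.
k=5  #.###..#.##.##.#..#.#
k=6  ..#..##..#..#...##..#
k=7  ##.###.##.##.#.##.##.
k=8  #..#...#..#....#..#..
k=9  .##.#.#.##.#..#.##.##
k=10  .#......#...##..#..#.
k=11  #.#....#.#.##.##.##.#
k=12  ...#..#....#..#..#..#
k=13  #.#.##.#..#.##.##.##.
k=14  ....#...##..#..#..#..
k=15  ...#.#.##.##.##.##.#.
k=16  ..#....#..#..#..#...#
k=17  ##.#..#.##.##.##.#.#.
k=18  #...##..#..#..#......
k=19  .#.##.##.##.##.#....#
k=20  ...#..#..#..#...#..#.
k=21  ..#.##.##.##.#.#.##.#
k=22  ##..#..#..#......#...
k=23  #.##.##.##.#....#.#.#
k=24  ..#..#..#...#..#....#
k=25  ##.##.##.#.#.##.#..#.
k=26  #..#..#......#...##..
k=27  .##.##.#....#.#.##.##
k=28  .#..#...#..#....#..#.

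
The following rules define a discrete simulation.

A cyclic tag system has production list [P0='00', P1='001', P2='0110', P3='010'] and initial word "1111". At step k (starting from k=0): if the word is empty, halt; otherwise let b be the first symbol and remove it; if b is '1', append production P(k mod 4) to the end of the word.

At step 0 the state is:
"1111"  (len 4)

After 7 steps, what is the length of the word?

0) "1111"  (len 4)
1) "11100"  (len 5)
2) "1100001"  (len 7)
3) "1000010110"  (len 10)
4) "000010110010"  (len 12)
5) "00010110010"  (len 11)
6) "0010110010"  (len 10)
7) "010110010"  (len 9)

9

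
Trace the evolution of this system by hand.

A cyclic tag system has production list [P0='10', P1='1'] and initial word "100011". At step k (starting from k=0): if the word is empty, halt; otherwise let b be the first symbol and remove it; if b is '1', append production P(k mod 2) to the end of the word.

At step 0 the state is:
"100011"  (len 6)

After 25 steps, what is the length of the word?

0) "100011"  (len 6)
1) "0001110"  (len 7)
2) "001110"  (len 6)
3) "01110"  (len 5)
4) "1110"  (len 4)
5) "11010"  (len 5)
6) "10101"  (len 5)
7) "010110"  (len 6)
8) "10110"  (len 5)
9) "011010"  (len 6)
10) "11010"  (len 5)
11) "101010"  (len 6)
12) "010101"  (len 6)
13) "10101"  (len 5)
14) "01011"  (len 5)
15) "1011"  (len 4)
16) "0111"  (len 4)
17) "111"  (len 3)
18) "111"  (len 3)
19) "1110"  (len 4)
20) "1101"  (len 4)
21) "10110"  (len 5)
22) "01101"  (len 5)
23) "1101"  (len 4)
24) "1011"  (len 4)
25) "01110"  (len 5)

5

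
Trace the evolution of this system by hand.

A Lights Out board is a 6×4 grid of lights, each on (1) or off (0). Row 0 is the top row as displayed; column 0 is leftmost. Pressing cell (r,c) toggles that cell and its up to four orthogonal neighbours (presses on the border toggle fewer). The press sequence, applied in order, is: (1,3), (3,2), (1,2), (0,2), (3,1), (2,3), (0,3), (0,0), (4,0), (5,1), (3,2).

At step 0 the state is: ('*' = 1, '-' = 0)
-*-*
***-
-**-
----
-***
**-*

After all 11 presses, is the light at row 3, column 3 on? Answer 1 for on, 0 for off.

0) -*-*
***-
-**-
----
-***
**-*
1) -*--
**-*
-***
----
-***
**-*
2) -*--
**-*
-*-*
-***
-*-*
**-*
3) -**-
*-*-
-***
-***
-*-*
**-*
4) ---*
*---
-***
-***
-*-*
**-*
5) ---*
*---
--**
*--*
---*
**-*
6) ---*
*--*
----
*---
---*
**-*
7) --*-
*---
----
*---
---*
**-*
8) ***-
----
----
*---
---*
**-*
9) ***-
----
----
----
**-*
-*-*
10) ***-
----
----
----
*--*
*-**
11) ***-
----
--*-
-***
*-**
*-**

1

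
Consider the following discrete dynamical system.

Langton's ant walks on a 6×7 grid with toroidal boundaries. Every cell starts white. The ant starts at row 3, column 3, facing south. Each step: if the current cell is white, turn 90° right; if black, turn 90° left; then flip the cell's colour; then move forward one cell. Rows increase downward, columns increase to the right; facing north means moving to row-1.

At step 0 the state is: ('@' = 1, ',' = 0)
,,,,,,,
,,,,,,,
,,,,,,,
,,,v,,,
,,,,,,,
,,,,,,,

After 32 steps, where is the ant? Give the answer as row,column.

t=0: ,,,,,,,
,,,,,,,
,,,,,,,
,,,v,,,
,,,,,,,
,,,,,,,
t=1: ,,,,,,,
,,,,,,,
,,,,,,,
,,<@,,,
,,,,,,,
,,,,,,,
t=2: ,,,,,,,
,,,,,,,
,,^,,,,
,,@@,,,
,,,,,,,
,,,,,,,
t=3: ,,,,,,,
,,,,,,,
,,@>,,,
,,@@,,,
,,,,,,,
,,,,,,,
t=4: ,,,,,,,
,,,,,,,
,,@@,,,
,,@v,,,
,,,,,,,
,,,,,,,
t=5: ,,,,,,,
,,,,,,,
,,@@,,,
,,@,>,,
,,,,,,,
,,,,,,,
t=6: ,,,,,,,
,,,,,,,
,,@@,,,
,,@,@,,
,,,,v,,
,,,,,,,
t=7: ,,,,,,,
,,,,,,,
,,@@,,,
,,@,@,,
,,,<@,,
,,,,,,,
t=8: ,,,,,,,
,,,,,,,
,,@@,,,
,,@^@,,
,,,@@,,
,,,,,,,
t=9: ,,,,,,,
,,,,,,,
,,@@,,,
,,@@>,,
,,,@@,,
,,,,,,,
t=10: ,,,,,,,
,,,,,,,
,,@@^,,
,,@@,,,
,,,@@,,
,,,,,,,
t=11: ,,,,,,,
,,,,,,,
,,@@@>,
,,@@,,,
,,,@@,,
,,,,,,,
t=12: ,,,,,,,
,,,,,,,
,,@@@@,
,,@@,v,
,,,@@,,
,,,,,,,
t=13: ,,,,,,,
,,,,,,,
,,@@@@,
,,@@<@,
,,,@@,,
,,,,,,,
t=14: ,,,,,,,
,,,,,,,
,,@@^@,
,,@@@@,
,,,@@,,
,,,,,,,
t=15: ,,,,,,,
,,,,,,,
,,@<,@,
,,@@@@,
,,,@@,,
,,,,,,,
t=16: ,,,,,,,
,,,,,,,
,,@,,@,
,,@v@@,
,,,@@,,
,,,,,,,
t=17: ,,,,,,,
,,,,,,,
,,@,,@,
,,@,>@,
,,,@@,,
,,,,,,,
t=18: ,,,,,,,
,,,,,,,
,,@,^@,
,,@,,@,
,,,@@,,
,,,,,,,
t=19: ,,,,,,,
,,,,,,,
,,@,@>,
,,@,,@,
,,,@@,,
,,,,,,,
t=20: ,,,,,,,
,,,,,^,
,,@,@,,
,,@,,@,
,,,@@,,
,,,,,,,
t=21: ,,,,,,,
,,,,,@>
,,@,@,,
,,@,,@,
,,,@@,,
,,,,,,,
t=22: ,,,,,,,
,,,,,@@
,,@,@,v
,,@,,@,
,,,@@,,
,,,,,,,
t=23: ,,,,,,,
,,,,,@@
,,@,@<@
,,@,,@,
,,,@@,,
,,,,,,,
t=24: ,,,,,,,
,,,,,^@
,,@,@@@
,,@,,@,
,,,@@,,
,,,,,,,
t=25: ,,,,,,,
,,,,<,@
,,@,@@@
,,@,,@,
,,,@@,,
,,,,,,,
t=26: ,,,,^,,
,,,,@,@
,,@,@@@
,,@,,@,
,,,@@,,
,,,,,,,
t=27: ,,,,@>,
,,,,@,@
,,@,@@@
,,@,,@,
,,,@@,,
,,,,,,,
t=28: ,,,,@@,
,,,,@v@
,,@,@@@
,,@,,@,
,,,@@,,
,,,,,,,
t=29: ,,,,@@,
,,,,<@@
,,@,@@@
,,@,,@,
,,,@@,,
,,,,,,,
t=30: ,,,,@@,
,,,,,@@
,,@,v@@
,,@,,@,
,,,@@,,
,,,,,,,
t=31: ,,,,@@,
,,,,,@@
,,@,,>@
,,@,,@,
,,,@@,,
,,,,,,,
t=32: ,,,,@@,
,,,,,^@
,,@,,,@
,,@,,@,
,,,@@,,
,,,,,,,

1,5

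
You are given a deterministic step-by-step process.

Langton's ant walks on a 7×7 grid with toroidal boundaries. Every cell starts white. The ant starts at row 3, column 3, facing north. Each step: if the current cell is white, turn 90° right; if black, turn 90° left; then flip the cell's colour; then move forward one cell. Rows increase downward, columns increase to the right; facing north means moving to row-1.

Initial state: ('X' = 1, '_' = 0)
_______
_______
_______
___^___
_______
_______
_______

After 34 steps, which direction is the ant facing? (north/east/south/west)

south

0) _______
_______
_______
___^___
_______
_______
_______
1) _______
_______
_______
___X>__
_______
_______
_______
2) _______
_______
_______
___XX__
____v__
_______
_______
3) _______
_______
_______
___XX__
___<X__
_______
_______
4) _______
_______
_______
___^X__
___XX__
_______
_______
5) _______
_______
_______
__<_X__
___XX__
_______
_______
6) _______
_______
__^____
__X_X__
___XX__
_______
_______
7) _______
_______
__X>___
__X_X__
___XX__
_______
_______
8) _______
_______
__XX___
__XvX__
___XX__
_______
_______
9) _______
_______
__XX___
__<XX__
___XX__
_______
_______
10) _______
_______
__XX___
___XX__
__vXX__
_______
_______
11) _______
_______
__XX___
___XX__
_<XXX__
_______
_______
12) _______
_______
__XX___
_^_XX__
_XXXX__
_______
_______
13) _______
_______
__XX___
_X>XX__
_XXXX__
_______
_______
14) _______
_______
__XX___
_XXXX__
_XvXX__
_______
_______
15) _______
_______
__XX___
_XXXX__
_X_>X__
_______
_______
16) _______
_______
__XX___
_XX^X__
_X__X__
_______
_______
17) _______
_______
__XX___
_X<_X__
_X__X__
_______
_______
18) _______
_______
__XX___
_X__X__
_Xv_X__
_______
_______
19) _______
_______
__XX___
_X__X__
_<X_X__
_______
_______
20) _______
_______
__XX___
_X__X__
__X_X__
_v_____
_______
21) _______
_______
__XX___
_X__X__
__X_X__
<X_____
_______
22) _______
_______
__XX___
_X__X__
^_X_X__
XX_____
_______
23) _______
_______
__XX___
_X__X__
X>X_X__
XX_____
_______
24) _______
_______
__XX___
_X__X__
XXX_X__
Xv_____
_______
25) _______
_______
__XX___
_X__X__
XXX_X__
X_>____
_______
26) _______
_______
__XX___
_X__X__
XXX_X__
X_X____
__v____
27) _______
_______
__XX___
_X__X__
XXX_X__
X_X____
_<X____
28) _______
_______
__XX___
_X__X__
XXX_X__
X^X____
_XX____
29) _______
_______
__XX___
_X__X__
XXX_X__
XX>____
_XX____
30) _______
_______
__XX___
_X__X__
XX^_X__
XX_____
_XX____
31) _______
_______
__XX___
_X__X__
X<__X__
XX_____
_XX____
32) _______
_______
__XX___
_X__X__
X___X__
Xv_____
_XX____
33) _______
_______
__XX___
_X__X__
X___X__
X_>____
_XX____
34) _______
_______
__XX___
_X__X__
X___X__
X_X____
_Xv____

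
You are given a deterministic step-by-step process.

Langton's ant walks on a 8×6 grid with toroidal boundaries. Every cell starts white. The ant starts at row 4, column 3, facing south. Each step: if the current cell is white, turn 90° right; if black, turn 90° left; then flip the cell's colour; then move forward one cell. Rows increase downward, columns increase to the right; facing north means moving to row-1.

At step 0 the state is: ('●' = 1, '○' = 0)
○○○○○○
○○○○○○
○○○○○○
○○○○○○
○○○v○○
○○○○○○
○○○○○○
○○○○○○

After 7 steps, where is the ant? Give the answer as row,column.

0) ○○○○○○
○○○○○○
○○○○○○
○○○○○○
○○○v○○
○○○○○○
○○○○○○
○○○○○○
1) ○○○○○○
○○○○○○
○○○○○○
○○○○○○
○○<●○○
○○○○○○
○○○○○○
○○○○○○
2) ○○○○○○
○○○○○○
○○○○○○
○○^○○○
○○●●○○
○○○○○○
○○○○○○
○○○○○○
3) ○○○○○○
○○○○○○
○○○○○○
○○●>○○
○○●●○○
○○○○○○
○○○○○○
○○○○○○
4) ○○○○○○
○○○○○○
○○○○○○
○○●●○○
○○●v○○
○○○○○○
○○○○○○
○○○○○○
5) ○○○○○○
○○○○○○
○○○○○○
○○●●○○
○○●○>○
○○○○○○
○○○○○○
○○○○○○
6) ○○○○○○
○○○○○○
○○○○○○
○○●●○○
○○●○●○
○○○○v○
○○○○○○
○○○○○○
7) ○○○○○○
○○○○○○
○○○○○○
○○●●○○
○○●○●○
○○○<●○
○○○○○○
○○○○○○

5,3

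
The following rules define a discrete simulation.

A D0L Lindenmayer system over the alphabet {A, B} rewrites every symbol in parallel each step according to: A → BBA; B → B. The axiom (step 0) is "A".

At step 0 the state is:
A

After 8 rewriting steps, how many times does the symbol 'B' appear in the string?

0) A
1) BBA
2) BBBBA
3) BBBBBBA
4) BBBBBBBBA
5) BBBBBBBBBBA
6) BBBBBBBBBBBBA
7) BBBBBBBBBBBBBBA
8) BBBBBBBBBBBBBBBBA

16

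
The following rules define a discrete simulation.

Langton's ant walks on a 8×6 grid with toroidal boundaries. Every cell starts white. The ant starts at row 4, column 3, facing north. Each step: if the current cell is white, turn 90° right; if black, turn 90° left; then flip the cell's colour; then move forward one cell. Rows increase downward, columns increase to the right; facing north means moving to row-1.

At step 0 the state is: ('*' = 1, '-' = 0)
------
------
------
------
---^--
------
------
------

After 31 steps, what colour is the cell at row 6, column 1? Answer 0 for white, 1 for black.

1

step 0: ------
------
------
------
---^--
------
------
------
step 1: ------
------
------
------
---*>-
------
------
------
step 2: ------
------
------
------
---**-
----v-
------
------
step 3: ------
------
------
------
---**-
---<*-
------
------
step 4: ------
------
------
------
---^*-
---**-
------
------
step 5: ------
------
------
------
--<-*-
---**-
------
------
step 6: ------
------
------
--^---
--*-*-
---**-
------
------
step 7: ------
------
------
--*>--
--*-*-
---**-
------
------
step 8: ------
------
------
--**--
--*v*-
---**-
------
------
step 9: ------
------
------
--**--
--<**-
---**-
------
------
step 10: ------
------
------
--**--
---**-
--v**-
------
------
step 11: ------
------
------
--**--
---**-
-<***-
------
------
step 12: ------
------
------
--**--
-^-**-
-****-
------
------
step 13: ------
------
------
--**--
-*>**-
-****-
------
------
step 14: ------
------
------
--**--
-****-
-*v**-
------
------
step 15: ------
------
------
--**--
-****-
-*->*-
------
------
step 16: ------
------
------
--**--
-**^*-
-*--*-
------
------
step 17: ------
------
------
--**--
-*<-*-
-*--*-
------
------
step 18: ------
------
------
--**--
-*--*-
-*v-*-
------
------
step 19: ------
------
------
--**--
-*--*-
-<*-*-
------
------
step 20: ------
------
------
--**--
-*--*-
--*-*-
-v----
------
step 21: ------
------
------
--**--
-*--*-
--*-*-
<*----
------
step 22: ------
------
------
--**--
-*--*-
^-*-*-
**----
------
step 23: ------
------
------
--**--
-*--*-
*>*-*-
**----
------
step 24: ------
------
------
--**--
-*--*-
***-*-
*v----
------
step 25: ------
------
------
--**--
-*--*-
***-*-
*->---
------
step 26: ------
------
------
--**--
-*--*-
***-*-
*-*---
--v---
step 27: ------
------
------
--**--
-*--*-
***-*-
*-*---
-<*---
step 28: ------
------
------
--**--
-*--*-
***-*-
*^*---
-**---
step 29: ------
------
------
--**--
-*--*-
***-*-
**>---
-**---
step 30: ------
------
------
--**--
-*--*-
**^-*-
**----
-**---
step 31: ------
------
------
--**--
-*--*-
*<--*-
**----
-**---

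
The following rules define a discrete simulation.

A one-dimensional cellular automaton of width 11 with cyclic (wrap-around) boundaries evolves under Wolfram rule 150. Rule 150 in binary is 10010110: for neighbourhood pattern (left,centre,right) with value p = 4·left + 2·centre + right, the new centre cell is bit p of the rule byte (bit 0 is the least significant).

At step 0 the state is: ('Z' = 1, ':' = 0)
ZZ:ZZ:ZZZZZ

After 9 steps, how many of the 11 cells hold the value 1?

k=0  ZZ:ZZ:ZZZZZ
k=1  Z::::::ZZZZ
k=2  :Z::::Z:ZZZ
k=3  :ZZ::ZZ::Z:
k=4  Z::ZZ::ZZZZ
k=5  :ZZ::ZZ:ZZZ
k=6  :::ZZ::::Z:
k=7  ::Z::Z::ZZZ
k=8  ZZZZZZZZ:Z:
k=9  :ZZZZZZ::Z:

7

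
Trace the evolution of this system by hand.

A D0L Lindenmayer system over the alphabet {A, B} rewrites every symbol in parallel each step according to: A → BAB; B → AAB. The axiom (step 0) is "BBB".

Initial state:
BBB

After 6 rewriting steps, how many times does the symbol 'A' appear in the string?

gen 0: BBB
gen 1: AABAABAAB
gen 2: BABBABAABBABBABAABBABBABAAB
gen 3: AABBABAABAABBABAABBABBABAABAABBABAABAABBABAABBABBABAABAABBABAABAABBABAABBABBABAAB
gen 4: BABBABAABAABBABAABBABBABAABBABBABAABAABBABAABBABBABAABAABB…BAABBABBABAABAABBABAABBABBABAABAABBABAABAABBABAABBABBABAAB  (len 243)
gen 5: AABBABAABAABBABAABBABBABAABBABBABAABAABBABAABBABBABAABAABB…BAABBABBABAABAABBABAABBABBABAABAABBABAABAABBABAABBABBABAAB  (len 729)
gen 6: BABBABAABAABBABAABBABBABAABBABBABAABAABBABAABBABBABAABAABB…BAABBABBABAABAABBABAABBABBABAABAABBABAABAABBABAABBABBABAAB  (len 2187)

1092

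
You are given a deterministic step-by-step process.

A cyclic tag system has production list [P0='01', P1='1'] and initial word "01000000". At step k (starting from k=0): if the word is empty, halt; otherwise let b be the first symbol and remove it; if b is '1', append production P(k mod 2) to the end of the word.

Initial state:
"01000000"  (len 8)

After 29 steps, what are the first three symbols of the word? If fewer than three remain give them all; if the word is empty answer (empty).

[0] "01000000"  (len 8)
[1] "1000000"  (len 7)
[2] "0000001"  (len 7)
[3] "000001"  (len 6)
[4] "00001"  (len 5)
[5] "0001"  (len 4)
[6] "001"  (len 3)
[7] "01"  (len 2)
[8] "1"  (len 1)
[9] "01"  (len 2)
[10] "1"  (len 1)
[11] "01"  (len 2)
[12] "1"  (len 1)
[13] "01"  (len 2)
[14] "1"  (len 1)
[15] "01"  (len 2)
[16] "1"  (len 1)
[17] "01"  (len 2)
[18] "1"  (len 1)
[19] "01"  (len 2)
[20] "1"  (len 1)
[21] "01"  (len 2)
[22] "1"  (len 1)
[23] "01"  (len 2)
[24] "1"  (len 1)
[25] "01"  (len 2)
[26] "1"  (len 1)
[27] "01"  (len 2)
[28] "1"  (len 1)
[29] "01"  (len 2)

01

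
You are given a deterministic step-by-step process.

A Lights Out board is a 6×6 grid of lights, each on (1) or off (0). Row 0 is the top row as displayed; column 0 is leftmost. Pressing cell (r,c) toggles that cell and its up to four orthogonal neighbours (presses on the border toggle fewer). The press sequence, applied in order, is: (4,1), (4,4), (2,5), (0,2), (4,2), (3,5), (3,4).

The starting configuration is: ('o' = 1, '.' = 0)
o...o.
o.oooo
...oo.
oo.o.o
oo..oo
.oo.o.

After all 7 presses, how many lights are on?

[0] o...o.
o.oooo
...oo.
oo.o.o
oo..oo
.oo.o.
[1] o...o.
o.oooo
...oo.
o..o.o
..o.oo
..o.o.
[2] o...o.
o.oooo
...oo.
o..ooo
..oo..
..o...
[3] o...o.
o.ooo.
...o.o
o..oo.
..oo..
..o...
[4] ooooo.
o..oo.
...o.o
o..oo.
..oo..
..o...
[5] ooooo.
o..oo.
...o.o
o.ooo.
.o....
......
[6] ooooo.
o..oo.
...o..
o.oo.o
.o...o
......
[7] ooooo.
o..oo.
...oo.
o.o.o.
.o..oo
......

16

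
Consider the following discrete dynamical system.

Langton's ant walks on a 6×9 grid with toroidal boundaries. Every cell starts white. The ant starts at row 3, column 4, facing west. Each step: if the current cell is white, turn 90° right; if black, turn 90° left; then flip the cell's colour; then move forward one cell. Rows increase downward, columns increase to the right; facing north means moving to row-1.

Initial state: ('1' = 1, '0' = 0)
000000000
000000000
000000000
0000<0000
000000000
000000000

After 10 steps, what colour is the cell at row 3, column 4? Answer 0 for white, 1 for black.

1

step 0: 000000000
000000000
000000000
0000<0000
000000000
000000000
step 1: 000000000
000000000
0000^0000
000010000
000000000
000000000
step 2: 000000000
000000000
00001>000
000010000
000000000
000000000
step 3: 000000000
000000000
000011000
00001v000
000000000
000000000
step 4: 000000000
000000000
000011000
0000<1000
000000000
000000000
step 5: 000000000
000000000
000011000
000001000
0000v0000
000000000
step 6: 000000000
000000000
000011000
000001000
000<10000
000000000
step 7: 000000000
000000000
000011000
000^01000
000110000
000000000
step 8: 000000000
000000000
000011000
0001>1000
000110000
000000000
step 9: 000000000
000000000
000011000
000111000
0001v0000
000000000
step 10: 000000000
000000000
000011000
000111000
00010>000
000000000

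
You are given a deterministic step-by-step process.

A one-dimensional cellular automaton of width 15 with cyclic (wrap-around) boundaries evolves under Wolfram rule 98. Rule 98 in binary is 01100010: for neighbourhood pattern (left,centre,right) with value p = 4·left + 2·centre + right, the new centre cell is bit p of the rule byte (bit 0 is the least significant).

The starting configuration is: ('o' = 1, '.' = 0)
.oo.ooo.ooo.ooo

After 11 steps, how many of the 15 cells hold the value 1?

8

t=0: .oo.ooo.ooo.ooo
t=1: o.oo..oo..oo..o
t=2: oo.o.o.o.o.o.o.
t=3: .oo.o.o.o.o.o.o
t=4: o.oo.o.o.o.o.o.
t=5: .o.oo.o.o.o.o.o
t=6: o.o.oo.o.o.o.o.
t=7: .o.o.oo.o.o.o.o
t=8: o.o.o.oo.o.o.o.
t=9: .o.o.o.oo.o.o.o
t=10: o.o.o.o.oo.o.o.
t=11: .o.o.o.o.oo.o.o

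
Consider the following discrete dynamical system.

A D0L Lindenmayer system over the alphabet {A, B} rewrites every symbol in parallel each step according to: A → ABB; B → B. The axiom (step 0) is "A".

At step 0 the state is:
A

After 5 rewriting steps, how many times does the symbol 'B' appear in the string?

10

t=0: A
t=1: ABB
t=2: ABBBB
t=3: ABBBBBB
t=4: ABBBBBBBB
t=5: ABBBBBBBBBB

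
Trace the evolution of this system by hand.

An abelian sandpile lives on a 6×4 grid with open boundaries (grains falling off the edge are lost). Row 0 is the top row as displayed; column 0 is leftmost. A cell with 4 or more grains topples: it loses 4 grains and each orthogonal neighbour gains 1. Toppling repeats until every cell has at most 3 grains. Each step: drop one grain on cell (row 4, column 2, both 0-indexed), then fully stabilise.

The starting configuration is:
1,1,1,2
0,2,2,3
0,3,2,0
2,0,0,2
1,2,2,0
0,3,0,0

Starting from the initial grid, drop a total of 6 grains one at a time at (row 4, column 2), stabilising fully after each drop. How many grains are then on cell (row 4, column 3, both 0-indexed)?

2

step 0: 1,1,1,2
0,2,2,3
0,3,2,0
2,0,0,2
1,2,2,0
0,3,0,0
step 1: 1,1,1,2
0,2,2,3
0,3,2,0
2,0,0,2
1,2,3,0
0,3,0,0
step 2: 1,1,1,2
0,2,2,3
0,3,2,0
2,0,1,2
1,3,0,1
0,3,1,0
step 3: 1,1,1,2
0,2,2,3
0,3,2,0
2,0,1,2
1,3,1,1
0,3,1,0
step 4: 1,1,1,2
0,2,2,3
0,3,2,0
2,0,1,2
1,3,2,1
0,3,1,0
step 5: 1,1,1,2
0,2,2,3
0,3,2,0
2,0,1,2
1,3,3,1
0,3,1,0
step 6: 1,1,1,2
0,2,2,3
0,3,2,0
2,1,2,2
2,1,1,2
1,0,3,0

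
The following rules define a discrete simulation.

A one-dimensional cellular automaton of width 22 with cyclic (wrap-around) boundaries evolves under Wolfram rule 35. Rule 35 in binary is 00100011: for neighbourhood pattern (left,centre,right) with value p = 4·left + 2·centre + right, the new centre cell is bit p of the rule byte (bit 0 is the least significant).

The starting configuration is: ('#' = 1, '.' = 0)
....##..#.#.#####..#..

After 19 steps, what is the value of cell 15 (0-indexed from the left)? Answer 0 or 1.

[0] ....##..#.#.#####..#..
[1] ####...#.#.#......#..#
[2] .....##.#.#..#####..#.
[3] #####..#.#..#......#..
[4] ......#.#..#..#####..#
[5] .#####.#..#..#......#.
[6] #.....#..#..#..#####..
[7] ..####..#..#..#......#
[8] .#.....#..#..#..#####.
[9] #..####..#..#..#......
[10] ..#.....#..#..#..#####
[11] .#..####..#..#..#.....
[12] #..#.....#..#..#..####
[13] ..#..####..#..#..#....
[14] ##..#.....#..#..#..###
[15] ...#..####..#..#..#...
[16] ###..#.....#..#..#..##
[17] ....#..####..#..#..#..
[18] ####..#.....#..#..#..#
[19] .....#..####..#..#..#.

0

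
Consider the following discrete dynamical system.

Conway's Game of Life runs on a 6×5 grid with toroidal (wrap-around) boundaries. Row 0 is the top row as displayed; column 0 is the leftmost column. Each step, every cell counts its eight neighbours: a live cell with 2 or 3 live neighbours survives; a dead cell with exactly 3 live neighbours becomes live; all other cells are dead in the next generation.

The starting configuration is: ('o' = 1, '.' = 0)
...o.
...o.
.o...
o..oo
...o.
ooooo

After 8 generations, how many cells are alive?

0) ...o.
...o.
.o...
o..oo
...o.
ooooo
1) oo...
..o..
o.oo.
o.ooo
.....
oo...
2) o.o..
o.ooo
o....
o.o..
..oo.
oo...
3) ..o..
o.oo.
o.o..
..ooo
o.ooo
o..oo
4) o.o..
..ooo
o....
.....
.....
o....
5) o.o..
o.ooo
...oo
.....
.....
.o...
6) o.o..
o.o..
o.o..
.....
.....
.o...
7) o.o..
o.ooo
.....
.....
.....
.o...
8) o.o..
o.ooo
...oo
.....
.....
.o...

9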